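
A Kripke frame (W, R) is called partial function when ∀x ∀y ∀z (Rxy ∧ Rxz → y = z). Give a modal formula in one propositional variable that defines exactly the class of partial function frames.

◇p → □p

This is partial functionality; the standard corresponding axiom is CD: ◇p → □p.
Suppose ◇p→□p is valid. Take Rxy, Rxz and set V(p)={y}. Then ◇p at x, so □p at x, so p at z, i.e. z=y.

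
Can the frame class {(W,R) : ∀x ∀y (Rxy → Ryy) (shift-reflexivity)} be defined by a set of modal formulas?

Definable; □(□q → q) defines it

This is a Sahlqvist condition; the T□ axiom □(□q → q) defines it.
Suppose □(□q→q) is valid. Take Rxy and set V(q)={w : Ryw}. Then at y, □q holds; since □(□q→q) at x, □q→q at y, so q at y, i.e. Ryy.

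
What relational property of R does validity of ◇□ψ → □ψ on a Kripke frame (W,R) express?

the Euclidean property

Equivalently (dual form): ◇ψ → □◇ψ.
Suppose ◇ψ→□◇ψ is valid. Take Rxy, Rxz and set V(ψ)={y}. Then ◇ψ at x, so □◇ψ at x, so ◇ψ at z, so some w with Rzw has ψ; w=y, i.e. Rzy. By symmetry of the argument, Ryz.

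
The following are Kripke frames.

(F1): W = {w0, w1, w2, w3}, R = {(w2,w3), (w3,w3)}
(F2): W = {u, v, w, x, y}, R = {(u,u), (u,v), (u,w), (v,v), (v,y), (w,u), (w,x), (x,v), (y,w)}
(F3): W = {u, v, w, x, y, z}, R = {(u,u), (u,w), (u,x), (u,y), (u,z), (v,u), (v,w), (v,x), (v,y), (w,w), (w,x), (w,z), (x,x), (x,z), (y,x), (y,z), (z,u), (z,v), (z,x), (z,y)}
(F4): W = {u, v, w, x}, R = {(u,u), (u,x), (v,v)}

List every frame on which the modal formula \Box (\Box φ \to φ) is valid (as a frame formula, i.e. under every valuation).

(F1)

Frame correspondent (Sahlqvist): \forall x \forall y (Rxy \to Ryy) — i.e. shift-reflexivity.
(F1): satisfies the condition.
(F2): fails — Ruw but not Rww.
(F3): fails — Ruy but not Ryy.
(F4): fails — Rux but not Rxx.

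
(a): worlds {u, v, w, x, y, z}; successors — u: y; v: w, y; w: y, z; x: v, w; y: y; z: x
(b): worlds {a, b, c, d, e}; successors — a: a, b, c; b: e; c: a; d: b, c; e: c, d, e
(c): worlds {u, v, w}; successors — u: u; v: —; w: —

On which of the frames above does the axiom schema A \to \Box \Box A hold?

(c)

This is the axiom for a generalized confluence (Geach) condition; its first-order frame correspondent is \forall x \forall z (x R^2 z \to \exists w (x = w \wedge z = w)).
(a): fails — uR²y but u ≠ y.
(b): fails — aR²b but a ≠ b.
(c): ✓.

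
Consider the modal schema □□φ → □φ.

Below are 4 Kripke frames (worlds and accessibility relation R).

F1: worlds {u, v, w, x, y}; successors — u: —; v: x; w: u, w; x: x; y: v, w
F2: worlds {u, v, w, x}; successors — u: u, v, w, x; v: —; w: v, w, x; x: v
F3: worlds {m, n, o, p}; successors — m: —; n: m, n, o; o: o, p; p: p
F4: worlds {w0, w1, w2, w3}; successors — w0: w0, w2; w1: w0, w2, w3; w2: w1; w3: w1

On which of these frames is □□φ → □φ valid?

F3

Frame correspondent (Sahlqvist): ∀x ∀y (Rxy → ∃z (Rxz ∧ Rzy)) — i.e. density.
F1: fails — Ryv but no z with Ryz and Rzv.
F2: fails — Rxv but no z with Rxz and Rzv.
F3: satisfies the condition.
F4: fails — Rw3w1 but no z with Rw3z and Rzw1.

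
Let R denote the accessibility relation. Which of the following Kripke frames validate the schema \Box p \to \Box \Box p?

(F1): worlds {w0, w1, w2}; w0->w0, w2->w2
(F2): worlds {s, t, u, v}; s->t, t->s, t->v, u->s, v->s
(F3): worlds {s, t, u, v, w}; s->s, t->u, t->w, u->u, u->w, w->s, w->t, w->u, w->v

This is the axiom for transitivity; its first-order frame correspondent is \forall x \forall y \forall z (Rxy \wedge Ryz \to Rxz).
(F1): ✓.
(F2): fails — Rus and Rst but not Rut.
(F3): fails — Rwt and Rtw but not Rww.

(F1)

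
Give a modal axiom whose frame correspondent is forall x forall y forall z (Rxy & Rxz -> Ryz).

◇q → □◇q

A defining formula is ◇q → □◇q (the 5 axiom).
Suppose ◇q→□◇q is valid. Take Rxy, Rxz and set V(q)={y}. Then ◇q at x, so □◇q at x, so ◇q at z, so some w with Rzw has q; w=y, i.e. Rzy. By symmetry of the argument, Ryz.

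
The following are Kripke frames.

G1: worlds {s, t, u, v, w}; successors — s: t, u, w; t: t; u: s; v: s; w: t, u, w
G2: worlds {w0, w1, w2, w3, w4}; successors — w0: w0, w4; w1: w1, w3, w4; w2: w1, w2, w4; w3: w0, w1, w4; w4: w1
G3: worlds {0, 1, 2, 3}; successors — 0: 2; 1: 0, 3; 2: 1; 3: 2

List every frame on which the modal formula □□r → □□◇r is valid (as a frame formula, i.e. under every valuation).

Frame correspondent (Sahlqvist): ∀x ∀z (xR²z → ∃w (xR²w ∧ zRw)) — i.e. a generalized confluence (Geach) condition.
G1: fails — uR²u but no w* with uR²w* and uRw*.
G2: satisfies the condition.
G3: fails — 0R²1 but no w with 0R²w and 1Rw.

G2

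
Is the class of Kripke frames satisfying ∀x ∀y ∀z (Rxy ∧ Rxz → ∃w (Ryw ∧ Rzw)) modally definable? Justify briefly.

Yes — defined by ◇□q → □◇q

Yes: it is convergence, defined by the .2 schema ◇□q → □◇q.
Suppose ◇□q→□◇q is valid. Take Rxy, Rxz and set V(q)={w : Ryw}. Then □q at y so ◇□q at x, so □◇q at x, so ◇q at z, giving w with Rzw and Ryw.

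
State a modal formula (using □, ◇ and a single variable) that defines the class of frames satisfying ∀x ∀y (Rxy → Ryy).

A defining formula is □(□s → s) (the T□ axiom).
Suppose □(□s→s) is valid. Take Rxy and set V(s)={w : Ryw}. Then at y, □s holds; since □(□s→s) at x, □s→s at y, so s at y, i.e. Ryy.

□(□s → s)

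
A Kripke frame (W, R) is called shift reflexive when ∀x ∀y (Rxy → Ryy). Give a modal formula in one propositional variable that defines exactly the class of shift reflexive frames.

The condition is shift-reflexivity. The T□ schema □(□s → s) defines it.
Suppose □(□s→s) is valid. Take Rxy and set V(s)={w : Ryw}. Then at y, □s holds; since □(□s→s) at x, □s→s at y, so s at y, i.e. Ryy.

□(□s → s)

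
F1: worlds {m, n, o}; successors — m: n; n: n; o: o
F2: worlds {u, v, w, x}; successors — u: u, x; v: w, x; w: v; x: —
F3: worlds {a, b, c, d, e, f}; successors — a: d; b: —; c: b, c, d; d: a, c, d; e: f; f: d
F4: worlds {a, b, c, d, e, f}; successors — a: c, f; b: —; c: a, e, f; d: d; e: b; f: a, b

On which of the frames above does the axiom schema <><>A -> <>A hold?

F1

Frame correspondent (Sahlqvist): forall x forall y (x R^2 y -> exists w (y = w & xRw)) — i.e. a generalized confluence (Geach) condition.
F1: satisfies the condition.
F2: fails — vR²v but no t with v=t and vRt.
F3: fails — aR²a but no w with a=w and aRw.
F4: fails — aR²a but no w with a=w and aRw.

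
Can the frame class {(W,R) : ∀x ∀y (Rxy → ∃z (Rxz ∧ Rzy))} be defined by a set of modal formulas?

The condition is density. A defining modal formula is □□p → □p.

Yes, by □□p → □p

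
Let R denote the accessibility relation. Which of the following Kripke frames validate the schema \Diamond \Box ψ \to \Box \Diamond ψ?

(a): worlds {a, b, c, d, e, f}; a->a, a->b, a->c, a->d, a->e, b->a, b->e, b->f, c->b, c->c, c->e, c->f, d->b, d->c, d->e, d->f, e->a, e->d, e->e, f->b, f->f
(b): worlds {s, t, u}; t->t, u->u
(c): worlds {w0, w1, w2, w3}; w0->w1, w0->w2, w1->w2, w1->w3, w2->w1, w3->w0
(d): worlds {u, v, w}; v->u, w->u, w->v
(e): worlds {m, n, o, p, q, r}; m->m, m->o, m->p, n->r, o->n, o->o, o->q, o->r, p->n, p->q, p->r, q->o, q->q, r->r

The schema corresponds to convergence: \forall x \forall y \forall z (Rxy \wedge Rxz \to \exists w (Ryw \wedge Rzw)).
(a): fails — Rbe and Rbf but e and f have no common successor.
(b): satisfies the condition.
(c): fails — Rw0w1 and Rw0w2 but w1 and w2 have no common successor.
(d): fails — Rvu and Rvu but u and u have no common successor.
(e): fails — Rmm and Rmp but m and p have no common successor.
Valid on: (b).

(b)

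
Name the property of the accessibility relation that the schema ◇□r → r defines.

Equivalently (dual form): r → □◇r.
Suppose r→□◇r is valid. Take Rxy and set V(r)={x}. Then r at x, so □◇r at x, so ◇r at y, so some z with Ryz has r; z=x, i.e. Ryx.

Symmetry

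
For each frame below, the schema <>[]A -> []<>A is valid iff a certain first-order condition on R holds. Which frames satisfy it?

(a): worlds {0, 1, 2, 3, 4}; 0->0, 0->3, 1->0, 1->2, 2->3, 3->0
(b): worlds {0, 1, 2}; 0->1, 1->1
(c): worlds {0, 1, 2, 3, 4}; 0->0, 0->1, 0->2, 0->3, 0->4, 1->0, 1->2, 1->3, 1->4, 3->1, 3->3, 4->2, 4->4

The schema corresponds to convergence: forall x forall y forall z (Rxy & Rxz -> exists w (Ryw & Rzw)).
(a): holds.
(b): holds.
(c): fails — R00 and R02 but 0 and 2 have no common successor.
Valid on: (a), (b).

(a), (b)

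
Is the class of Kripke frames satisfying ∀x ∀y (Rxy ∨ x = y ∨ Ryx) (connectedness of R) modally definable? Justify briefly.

No

Any modally definable frame class is closed under disjoint unions.
Take 2 disjoint single-world reflexive frames: each is trivially connected, but their disjoint union has 2 worlds with no edge between distinct components, so it is not connected.
So no modal formula (or set of formulas) defines exactly the connected frames.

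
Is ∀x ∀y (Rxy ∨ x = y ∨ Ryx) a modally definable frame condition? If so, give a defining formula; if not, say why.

Not definable by any modal formula

If a class were modally definable it would be closed under disjoint unions (Goldblatt–Thomason).
Take 2 disjoint single-world reflexive frames: each is trivially connected, but their disjoint union has 2 worlds with no edge between distinct components, so it is not connected.
Hence connectedness of R is not modally definable.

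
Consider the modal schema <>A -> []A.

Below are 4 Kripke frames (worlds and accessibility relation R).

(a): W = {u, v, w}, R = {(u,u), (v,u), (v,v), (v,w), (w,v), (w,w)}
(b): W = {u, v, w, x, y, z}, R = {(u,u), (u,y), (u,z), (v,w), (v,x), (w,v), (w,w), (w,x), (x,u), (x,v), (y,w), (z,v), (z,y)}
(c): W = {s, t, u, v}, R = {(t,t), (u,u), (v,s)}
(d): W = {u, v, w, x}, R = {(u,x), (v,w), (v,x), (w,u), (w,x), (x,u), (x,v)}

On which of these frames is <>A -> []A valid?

The schema corresponds to partial functionality: forall x forall y forall z (Rxy & Rxz -> y = z).
(a): fails — v sees both u and v.
(b): fails — u sees both u and y.
(c): ✓.
(d): fails — v sees both w and x.

(c)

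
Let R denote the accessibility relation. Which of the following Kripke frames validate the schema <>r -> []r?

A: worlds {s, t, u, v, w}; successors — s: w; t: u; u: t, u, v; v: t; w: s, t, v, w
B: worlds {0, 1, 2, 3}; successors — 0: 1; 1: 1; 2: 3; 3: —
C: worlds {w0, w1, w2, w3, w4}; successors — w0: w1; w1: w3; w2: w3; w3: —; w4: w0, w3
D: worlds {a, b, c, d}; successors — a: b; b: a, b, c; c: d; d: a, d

Frame correspondent (Sahlqvist): forall x forall y forall z (Rxy & Rxz -> y = z) — i.e. partial functionality.
A: fails — u sees both t and u.
B: condition met.
C: fails — w4 sees both w0 and w3.
D: fails — b sees both a and b.

B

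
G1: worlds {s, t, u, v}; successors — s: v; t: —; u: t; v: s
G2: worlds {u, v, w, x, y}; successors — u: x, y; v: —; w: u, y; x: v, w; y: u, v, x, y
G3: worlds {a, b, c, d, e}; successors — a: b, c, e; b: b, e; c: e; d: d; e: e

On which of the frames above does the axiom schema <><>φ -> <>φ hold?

This is the axiom for transitivity; its first-order frame correspondent is forall x forall y forall z (Rxy & Ryz -> Rxz).
G1: fails — Rsv and Rvs but not Rss.
G2: fails — Rxw and Rwu but not Rxu.
G3: satisfies the condition.

G3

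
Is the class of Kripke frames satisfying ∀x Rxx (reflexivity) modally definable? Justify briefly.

The condition is reflexivity. A defining modal formula is □p → p.
Suppose □p→p is valid. At any x set V(p)={w : Rxw}. Then □p holds at x, so p holds at x, i.e. Rxx.

Yes — defined by □p → p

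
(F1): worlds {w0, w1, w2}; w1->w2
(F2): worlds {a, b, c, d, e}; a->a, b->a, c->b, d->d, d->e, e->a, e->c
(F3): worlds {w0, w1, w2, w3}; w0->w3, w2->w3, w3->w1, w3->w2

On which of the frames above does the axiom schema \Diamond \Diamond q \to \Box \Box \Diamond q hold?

Frame correspondent (Sahlqvist): \forall x \forall y \forall z ((x R^2 y \wedge x R^2 z) \to \exists w (y = w \wedge zRw)) — i.e. a generalized confluence (Geach) condition.
(F1): ✓.
(F2): fails — dR²a, dR²c but no w with a=w and cRw.
(F3): fails — w0R²w1, w0R²w1 but no w with w1=w and w1Rw.
Valid on: (F1).

(F1)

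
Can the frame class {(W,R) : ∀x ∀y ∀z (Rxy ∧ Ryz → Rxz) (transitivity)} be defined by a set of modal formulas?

The condition is transitivity. A defining modal formula is □p → □□p.
Suppose □p→□□p is valid. Take Rxy, Ryz and set V(p)={w : Rxw}. Then □p at x, so □□p at x, so □p at y, so p at z, i.e. Rxz.

Yes — defined by □p → □□p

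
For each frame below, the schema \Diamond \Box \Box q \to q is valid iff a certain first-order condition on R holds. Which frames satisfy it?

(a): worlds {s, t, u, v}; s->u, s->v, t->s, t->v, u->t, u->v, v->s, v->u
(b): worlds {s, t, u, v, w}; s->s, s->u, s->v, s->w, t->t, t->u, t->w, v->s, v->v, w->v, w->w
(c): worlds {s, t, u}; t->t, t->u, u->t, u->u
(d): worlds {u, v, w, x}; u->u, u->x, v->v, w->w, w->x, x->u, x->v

(c)

This is the axiom for a generalized confluence (Geach) condition; its first-order frame correspondent is \forall x \forall y (xRy \to \exists w (y R^2 w \wedge x = w)).
(a): fails — sRv but no w with vR²w and s=w.
(b): fails — sRu but no w* with uR²w* and s=w*.
(c): holds.
(d): fails — wRx but no t with xR²t and w=t.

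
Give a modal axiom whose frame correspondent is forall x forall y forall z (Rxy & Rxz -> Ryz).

◇q → □◇q

A defining formula is ◇q → □◇q (the 5 axiom).
Suppose ◇q→□◇q is valid. Take Rxy, Rxz and set V(q)={y}. Then ◇q at x, so □◇q at x, so ◇q at z, so some w with Rzw has q; w=y, i.e. Rzy. By symmetry of the argument, Ryz.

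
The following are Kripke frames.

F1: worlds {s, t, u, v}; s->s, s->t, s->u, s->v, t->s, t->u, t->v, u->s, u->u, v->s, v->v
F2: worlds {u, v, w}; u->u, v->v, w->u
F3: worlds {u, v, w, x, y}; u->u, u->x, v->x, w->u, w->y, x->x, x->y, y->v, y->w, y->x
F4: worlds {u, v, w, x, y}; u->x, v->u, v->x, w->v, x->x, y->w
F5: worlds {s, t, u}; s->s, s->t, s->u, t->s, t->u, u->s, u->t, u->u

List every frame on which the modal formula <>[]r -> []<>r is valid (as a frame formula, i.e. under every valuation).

Frame correspondent (Sahlqvist): forall x forall y forall z (Rxy & Rxz -> exists w (Ryw & Rzw)) — i.e. convergence.
F1: condition met.
F2: condition met.
F3: fails — Ryv and Ryw but v and w have no common successor.
F4: condition met.
F5: condition met.
Valid on: F1, F2, F4, F5.

F1, F2, F4, F5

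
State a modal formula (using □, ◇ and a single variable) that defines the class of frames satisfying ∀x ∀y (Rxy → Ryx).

The condition is symmetry. The B schema p → □◇p defines it.
Suppose p→□◇p is valid. Take Rxy and set V(p)={x}. Then p at x, so □◇p at x, so ◇p at y, so some z with Ryz has p; z=x, i.e. Ryx.

p → □◇p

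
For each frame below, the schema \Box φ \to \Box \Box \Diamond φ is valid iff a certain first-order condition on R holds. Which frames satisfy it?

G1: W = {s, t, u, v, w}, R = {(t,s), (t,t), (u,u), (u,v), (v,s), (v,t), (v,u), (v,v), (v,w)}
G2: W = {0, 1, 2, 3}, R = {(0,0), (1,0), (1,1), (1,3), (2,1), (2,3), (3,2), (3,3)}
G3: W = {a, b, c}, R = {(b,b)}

G3

The schema corresponds to a generalized confluence (Geach) condition: \forall x \forall z (x R^2 z \to \exists w (xRw \wedge zRw)).
G1: fails — tR²s but no w* with tRw* and sRw*.
G2: fails — 2R²0 but no w with 2Rw and 0Rw.
G3: condition met.
Valid on: G3.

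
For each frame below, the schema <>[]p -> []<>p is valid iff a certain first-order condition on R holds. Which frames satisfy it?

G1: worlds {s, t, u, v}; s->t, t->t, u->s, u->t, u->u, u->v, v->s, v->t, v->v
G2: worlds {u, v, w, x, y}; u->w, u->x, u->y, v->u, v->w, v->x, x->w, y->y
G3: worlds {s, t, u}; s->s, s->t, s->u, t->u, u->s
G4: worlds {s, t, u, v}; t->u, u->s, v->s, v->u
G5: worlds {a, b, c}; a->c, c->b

Frame correspondent (Sahlqvist): forall x forall y forall z (Rxy & Rxz -> exists w (Ryw & Rzw)) — i.e. convergence.
G1: ✓.
G2: fails — Ruw and Ruw but w and w have no common successor.
G3: fails — Rsu and Rst but u and t have no common successor.
G4: fails — Rus and Rus but s and s have no common successor.
G5: fails — Rcb and Rcb but b and b have no common successor.

G1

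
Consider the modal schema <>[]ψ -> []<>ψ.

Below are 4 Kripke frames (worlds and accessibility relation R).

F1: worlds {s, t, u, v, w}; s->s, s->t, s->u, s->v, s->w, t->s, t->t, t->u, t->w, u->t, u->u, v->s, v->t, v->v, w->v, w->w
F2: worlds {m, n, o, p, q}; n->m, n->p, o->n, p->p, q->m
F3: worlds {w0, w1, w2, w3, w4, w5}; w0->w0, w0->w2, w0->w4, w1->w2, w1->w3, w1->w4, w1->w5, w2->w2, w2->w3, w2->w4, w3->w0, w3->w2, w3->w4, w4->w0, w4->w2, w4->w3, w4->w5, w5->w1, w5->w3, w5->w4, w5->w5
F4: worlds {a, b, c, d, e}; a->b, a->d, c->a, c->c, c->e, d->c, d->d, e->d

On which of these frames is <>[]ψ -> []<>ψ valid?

Frame correspondent (Sahlqvist): forall x forall y forall z (Rxy & Rxz -> exists w (Ryw & Rzw)) — i.e. convergence.
F1: fails — Rsw and Rsu but w and u have no common successor.
F2: fails — Rnm and Rnm but m and m have no common successor.
F3: holds.
F4: fails — Rab and Rab but b and b have no common successor.
Valid on: F3.

F3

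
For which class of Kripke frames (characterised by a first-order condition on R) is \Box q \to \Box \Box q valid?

Transitivity

This is the 4 axiom.
Its frame correspondent is transitivity — \forall x \forall y \forall z (Rxy \wedge Ryz \to Rxz).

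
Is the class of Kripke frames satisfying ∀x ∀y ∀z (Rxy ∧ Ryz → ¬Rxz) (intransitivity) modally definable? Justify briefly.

Any modally definable frame class is closed under surjective bounded morphisms.
The 7-cycle (worlds 0,1,2,3,4,5,6 with 0→1→2→3→4→5→6→0) is intransitive. Mapping every world to a single reflexive point • is a surjective bounded morphism; the reflexive point is not intransitive (R••∧R•• but R••).
Hence intransitivity is not modally definable.

Not definable by any modal formula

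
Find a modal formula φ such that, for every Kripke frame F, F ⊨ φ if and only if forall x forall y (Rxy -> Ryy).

The condition is shift-reflexivity. The T□ schema □(□ψ → ψ) defines it.
Suppose □(□ψ→ψ) is valid. Take Rxy and set V(ψ)={w : Ryw}. Then at y, □ψ holds; since □(□ψ→ψ) at x, □ψ→ψ at y, so ψ at y, i.e. Ryy.

□(□ψ → ψ)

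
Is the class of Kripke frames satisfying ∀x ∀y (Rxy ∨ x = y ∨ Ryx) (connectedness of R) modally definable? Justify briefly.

Modal frame validity is preserved under disjoint unions.
Take 3 disjoint single-world reflexive frames: each is trivially connected, but their disjoint union has 3 worlds with no edge between distinct components, so it is not connected.
Hence connectedness of R is not modally definable.

Not definable by any modal formula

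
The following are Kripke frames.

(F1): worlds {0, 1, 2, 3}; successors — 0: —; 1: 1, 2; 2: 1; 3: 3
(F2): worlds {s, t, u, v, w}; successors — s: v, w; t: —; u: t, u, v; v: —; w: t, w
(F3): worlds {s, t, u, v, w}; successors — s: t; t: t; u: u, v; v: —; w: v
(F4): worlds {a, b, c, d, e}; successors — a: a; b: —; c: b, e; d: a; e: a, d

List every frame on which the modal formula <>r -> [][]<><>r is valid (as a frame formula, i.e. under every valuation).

(F1)

Frame correspondent (Sahlqvist): forall x forall y forall z ((xRy & x R^2 z) -> exists w (y = w & z R^2 w)) — i.e. a generalized confluence (Geach) condition.
(F1): ✓.
(F2): fails — sRv, sR²t but no w* with v=w* and tR²w*.
(F3): fails — uRu, uR²v but no w* with u=w* and vR²w*.
(F4): fails — cRb, cR²a but no w with b=w and aR²w.
Valid on: (F1).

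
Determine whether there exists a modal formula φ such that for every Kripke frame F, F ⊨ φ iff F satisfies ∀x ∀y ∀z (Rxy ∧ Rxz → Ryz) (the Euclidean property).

Definable; ◇p → □◇p defines it

Yes: it is the Euclidean property, defined by the 5 schema ◇p → □◇p.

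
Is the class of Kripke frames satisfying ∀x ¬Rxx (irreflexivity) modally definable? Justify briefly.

Not definable by any modal formula

Modal frame validity is preserved under surjective bounded morphisms.
The 3-cycle (worlds s,t,u with s→t→u→s) is irreflexive, and the map sending every world to a single reflexive point • is a surjective bounded morphism (forth: every edge maps to (•,•); back: every world has a successor). So any modal formula valid on the 3-cycle is also valid on the reflexive point, which is not irreflexive.
Hence irreflexivity is not modally definable.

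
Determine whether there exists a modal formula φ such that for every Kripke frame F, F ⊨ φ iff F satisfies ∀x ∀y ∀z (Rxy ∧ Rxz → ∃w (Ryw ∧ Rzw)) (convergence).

The condition is convergence. A defining modal formula is ◇□q → □◇q.
Suppose ◇□q→□◇q is valid. Take Rxy, Rxz and set V(q)={w : Ryw}. Then □q at y so ◇□q at x, so □◇q at x, so ◇q at z, giving w with Rzw and Ryw.

Definable; ◇□q → □◇q defines it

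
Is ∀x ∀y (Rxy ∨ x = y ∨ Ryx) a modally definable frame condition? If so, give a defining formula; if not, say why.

Modal frame validity is preserved under disjoint unions.
Take 4 disjoint single-world reflexive frames: each is trivially connected, but their disjoint union has 4 worlds with no edge between distinct components, so it is not connected.
So the class is not modally definable.

Not modally definable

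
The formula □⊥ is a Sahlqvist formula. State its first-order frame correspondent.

emptiness of R

□⊥ is valid iff no world has any successor (otherwise □⊥ fails at any world with one).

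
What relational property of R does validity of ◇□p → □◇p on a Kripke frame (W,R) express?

Convergence

Suppose ◇□p→□◇p is valid. Take Rxy, Rxz and set V(p)={w : Ryw}. Then □p at y so ◇□p at x, so □◇p at x, so ◇p at z, giving w with Rzw and Ryw.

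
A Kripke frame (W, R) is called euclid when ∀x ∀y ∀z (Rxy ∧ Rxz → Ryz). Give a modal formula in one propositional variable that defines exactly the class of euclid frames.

The condition is the Euclidean property. The 5 schema ◇r → □◇r defines it.
Suppose ◇r→□◇r is valid. Take Rxy, Rxz and set V(r)={y}. Then ◇r at x, so □◇r at x, so ◇r at z, so some w with Rzw has r; w=y, i.e. Rzy. By symmetry of the argument, Ryz.

◇r → □◇r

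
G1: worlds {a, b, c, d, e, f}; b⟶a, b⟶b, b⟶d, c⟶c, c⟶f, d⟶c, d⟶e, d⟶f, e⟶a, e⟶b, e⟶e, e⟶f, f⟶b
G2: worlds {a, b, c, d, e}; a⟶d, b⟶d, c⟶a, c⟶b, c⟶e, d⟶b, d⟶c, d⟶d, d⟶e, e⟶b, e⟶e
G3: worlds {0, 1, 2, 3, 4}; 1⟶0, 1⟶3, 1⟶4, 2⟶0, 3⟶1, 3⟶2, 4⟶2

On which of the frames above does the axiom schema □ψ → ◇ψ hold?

G2

The schema corresponds to seriality: ∀x ∃y Rxy.
G1: fails — world a has no successor.
G2: ✓.
G3: fails — world 0 has no successor.
Valid on: G2.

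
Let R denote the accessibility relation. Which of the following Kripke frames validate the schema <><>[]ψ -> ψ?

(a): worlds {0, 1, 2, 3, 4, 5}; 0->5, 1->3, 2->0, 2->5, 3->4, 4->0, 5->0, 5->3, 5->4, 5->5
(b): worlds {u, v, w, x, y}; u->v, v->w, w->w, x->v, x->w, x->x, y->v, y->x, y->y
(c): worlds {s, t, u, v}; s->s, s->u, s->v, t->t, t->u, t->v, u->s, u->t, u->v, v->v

none

This is the axiom for a generalized confluence (Geach) condition; its first-order frame correspondent is forall x forall y (x R^2 y -> exists w (yRw & x = w)).
(a): fails — 0R²0 but no w with 0Rw and 0=w.
(b): fails — uR²w but no t with wRt and u=t.
(c): fails — sR²t but no w with tRw and s=w.
Valid on no frame.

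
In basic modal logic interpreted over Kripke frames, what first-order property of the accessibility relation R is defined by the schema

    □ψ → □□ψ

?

This schema is the 4 axiom.
Its frame correspondent is transitivity — ∀x ∀y ∀z (Rxy ∧ Ryz → Rxz).

Transitivity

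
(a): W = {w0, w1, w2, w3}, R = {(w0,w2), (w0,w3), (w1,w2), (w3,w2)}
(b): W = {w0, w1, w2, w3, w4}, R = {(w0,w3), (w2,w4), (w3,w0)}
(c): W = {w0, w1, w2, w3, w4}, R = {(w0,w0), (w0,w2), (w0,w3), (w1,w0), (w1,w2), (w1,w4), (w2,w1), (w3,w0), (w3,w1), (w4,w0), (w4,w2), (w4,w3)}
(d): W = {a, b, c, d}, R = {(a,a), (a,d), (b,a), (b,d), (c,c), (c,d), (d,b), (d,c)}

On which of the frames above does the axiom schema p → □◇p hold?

none

This is the axiom for symmetry; its first-order frame correspondent is ∀x ∀y (Rxy → Ryx).
(a): fails — Rw1w2 but not Rw2w1.
(b): fails — Rw2w4 but not Rw4w2.
(c): fails — Rw1w0 but not Rw0w1.
(d): fails — Rba but not Rab.
Valid on no frame.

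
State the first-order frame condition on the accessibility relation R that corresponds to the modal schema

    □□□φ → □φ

∀x ∀z (xRz → ∃w (xR³w ∧ z = w))

This is a Sahlqvist (Geach-type) schema ◇^0□^3φ → □^1◇^0φ.
First-order correspondent: ∀x ∀z (xRz → ∃w (xR³w ∧ z = w)).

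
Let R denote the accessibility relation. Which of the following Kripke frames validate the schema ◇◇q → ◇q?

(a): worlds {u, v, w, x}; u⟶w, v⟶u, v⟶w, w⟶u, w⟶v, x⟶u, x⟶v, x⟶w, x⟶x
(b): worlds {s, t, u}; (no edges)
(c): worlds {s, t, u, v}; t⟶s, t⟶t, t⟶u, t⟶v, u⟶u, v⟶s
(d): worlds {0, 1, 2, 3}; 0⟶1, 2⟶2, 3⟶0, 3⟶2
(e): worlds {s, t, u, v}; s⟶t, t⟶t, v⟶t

This is the axiom for transitivity; its first-order frame correspondent is ∀x ∀y ∀z (Rxy ∧ Ryz → Rxz).
(a): fails — Ruw and Rwu but not Ruu.
(b): ✓.
(c): ✓.
(d): fails — R30 and R01 but not R31.
(e): ✓.

(b), (c), (e)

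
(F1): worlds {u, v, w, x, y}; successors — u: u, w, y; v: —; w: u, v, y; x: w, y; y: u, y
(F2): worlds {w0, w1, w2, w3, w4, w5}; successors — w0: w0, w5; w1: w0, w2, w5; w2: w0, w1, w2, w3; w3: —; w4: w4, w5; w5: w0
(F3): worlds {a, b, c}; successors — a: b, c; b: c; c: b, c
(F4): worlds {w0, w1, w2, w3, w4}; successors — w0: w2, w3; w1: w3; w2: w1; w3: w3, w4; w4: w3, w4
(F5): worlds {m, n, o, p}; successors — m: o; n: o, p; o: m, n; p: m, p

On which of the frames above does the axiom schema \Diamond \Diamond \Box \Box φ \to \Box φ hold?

The schema corresponds to a generalized confluence (Geach) condition: \forall x \forall y \forall z ((x R^2 y \wedge xRz) \to \exists w (y R^2 w \wedge z = w)).
(F1): fails — uR²v, uRu but no t with vR²t and u=t.
(F2): fails — w1R²w0, w1Rw2 but no w with w0R²w and w2=w.
(F3): ✓.
(F4): fails — w0R²w1, w0Rw2 but no w with w1R²w and w2=w.
(F5): fails — mR²m, mRo but no w with mR²w and o=w.
Valid on: (F3).

(F3)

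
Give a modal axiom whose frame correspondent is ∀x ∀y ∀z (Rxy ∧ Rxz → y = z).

This is partial functionality; the standard corresponding axiom is CD: ◇q → □q.
Suppose ◇q→□q is valid. Take Rxy, Rxz and set V(q)={y}. Then ◇q at x, so □q at x, so q at z, i.e. z=y.

◇q → □q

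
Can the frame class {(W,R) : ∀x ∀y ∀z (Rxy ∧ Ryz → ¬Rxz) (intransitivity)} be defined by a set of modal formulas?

Modal frame validity is preserved under surjective bounded morphisms.
The 3-cycle (worlds s,t,u with s→t→u→s) is intransitive. Mapping every world to a single reflexive point • is a surjective bounded morphism; the reflexive point is not intransitive (R••∧R•• but R••).
So the class is not modally definable.

No — not modally definable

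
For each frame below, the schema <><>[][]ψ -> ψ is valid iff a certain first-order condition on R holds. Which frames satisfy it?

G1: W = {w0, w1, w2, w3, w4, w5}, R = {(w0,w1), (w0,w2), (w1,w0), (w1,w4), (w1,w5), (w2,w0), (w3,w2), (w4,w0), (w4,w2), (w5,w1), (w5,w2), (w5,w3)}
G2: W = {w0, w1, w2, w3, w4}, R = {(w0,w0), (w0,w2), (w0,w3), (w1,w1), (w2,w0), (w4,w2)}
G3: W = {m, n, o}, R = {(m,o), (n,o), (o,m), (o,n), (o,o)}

Frame correspondent (Sahlqvist): forall x forall y (x R^2 y -> exists w (y R^2 w & x = w)) — i.e. a generalized confluence (Geach) condition.
G1: fails — w1R²w0 but no w with w0R²w and w1=w.
G2: fails — w0R²w3 but no w with w3R²w and w0=w.
G3: condition met.
Valid on: G3.

G3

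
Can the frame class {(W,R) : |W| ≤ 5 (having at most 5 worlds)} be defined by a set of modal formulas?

No

Any modally definable frame class is closed under disjoint unions.
Any modal formula valid on each of 6 disjoint one-world frames is valid on their disjoint union (validity is preserved under disjoint unions). Each one-world frame has |W|=1≤5, but the union has |W|=6.
Hence having at most 5 worlds is not modally definable.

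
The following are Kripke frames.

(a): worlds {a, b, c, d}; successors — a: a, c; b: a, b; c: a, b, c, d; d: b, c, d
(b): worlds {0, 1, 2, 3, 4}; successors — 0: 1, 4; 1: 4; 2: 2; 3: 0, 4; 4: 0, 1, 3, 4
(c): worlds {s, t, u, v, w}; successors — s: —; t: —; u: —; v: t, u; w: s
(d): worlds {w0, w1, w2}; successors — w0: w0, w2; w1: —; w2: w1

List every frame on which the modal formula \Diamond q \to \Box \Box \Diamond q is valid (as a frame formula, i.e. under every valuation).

This is the axiom for a generalized confluence (Geach) condition; its first-order frame correspondent is \forall x \forall y \forall z ((xRy \wedge x R^2 z) \to \exists w (y = w \wedge zRw)).
(a): fails — aRa, aR²d but no w with a=w and dRw.
(b): fails — 0R1, 0R²1 but no w with 1=w and 1Rw.
(c): condition met.
(d): fails — w0Rw0, w0R²w1 but no w with w0=w and w1Rw.

(c)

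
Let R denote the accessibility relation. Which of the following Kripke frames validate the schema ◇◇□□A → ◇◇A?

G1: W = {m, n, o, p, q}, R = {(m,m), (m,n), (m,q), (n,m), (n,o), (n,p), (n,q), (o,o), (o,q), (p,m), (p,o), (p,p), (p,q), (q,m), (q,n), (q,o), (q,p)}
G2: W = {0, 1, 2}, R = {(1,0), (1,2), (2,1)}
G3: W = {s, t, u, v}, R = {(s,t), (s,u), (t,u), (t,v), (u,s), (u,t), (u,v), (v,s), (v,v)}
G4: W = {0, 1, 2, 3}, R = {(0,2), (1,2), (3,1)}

The schema corresponds to a generalized confluence (Geach) condition: ∀x ∀y (xR²y → ∃w (yR²w ∧ xR²w)).
G1: holds.
G2: fails — 2R²0 but no w with 0R²w and 2R²w.
G3: holds.
G4: fails — 3R²2 but no w with 2R²w and 3R²w.

G1, G3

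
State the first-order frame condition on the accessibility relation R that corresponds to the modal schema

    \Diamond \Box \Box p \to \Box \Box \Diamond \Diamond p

\forall x \forall y \forall z ((xRy \wedge x R^2 z) \to \exists w (y R^2 w \wedge z R^2 w))

This is a Sahlqvist (Geach-type) schema ◇^1□^2p → □^2◇^2p.
Minimal-valuation argument: fix x; take any y with xR^1y and any z with xR^2z. Set V(p) to the set of worlds R-reachable from y in exactly 2 steps. Then □^2p holds at y, so the antecedent holds at x; validity forces ◇^2p at z, giving a w with zR^2w and yR^2w.
First-order correspondent: \forall x \forall y \forall z ((xRy \wedge x R^2 z) \to \exists w (y R^2 w \wedge z R^2 w)).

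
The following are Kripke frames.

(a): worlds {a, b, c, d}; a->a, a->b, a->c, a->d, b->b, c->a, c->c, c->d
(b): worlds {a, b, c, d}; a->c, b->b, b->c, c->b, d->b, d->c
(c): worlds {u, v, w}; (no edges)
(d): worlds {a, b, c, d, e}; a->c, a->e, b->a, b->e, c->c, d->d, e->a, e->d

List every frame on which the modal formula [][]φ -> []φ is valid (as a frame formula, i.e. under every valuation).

Frame correspondent (Sahlqvist): forall x forall y (Rxy -> exists z (Rxz & Rzy)) — i.e. density.
(a): ✓.
(b): fails — Rac but no z with Raz and Rzc.
(c): ✓.
(d): fails — Rea but no z with Rez and Rza.

(a), (c)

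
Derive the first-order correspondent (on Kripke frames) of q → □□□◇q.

∀x ∀z (xR³z → ∃w (x = w ∧ zRw))

This is a Sahlqvist (Geach-type) schema ◇^0□^0q → □^3◇^1q.
Minimal-valuation argument: fix x; take any y with xR^0y and any z with xR^3z. Set V(q) to the set of worlds R-reachable from y in exactly 0 steps. Then □^0q holds at y, so the antecedent holds at x; validity forces ◇^1q at z, giving a w with zR^1w and yR^0w.
First-order correspondent: ∀x ∀z (xR³z → ∃w (x = w ∧ zRw)).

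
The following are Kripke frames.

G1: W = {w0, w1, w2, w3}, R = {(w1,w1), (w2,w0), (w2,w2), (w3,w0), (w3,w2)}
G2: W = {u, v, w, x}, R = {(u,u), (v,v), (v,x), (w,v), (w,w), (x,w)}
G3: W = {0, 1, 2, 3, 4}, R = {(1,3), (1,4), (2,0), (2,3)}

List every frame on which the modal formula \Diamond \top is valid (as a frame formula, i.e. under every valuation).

G2

The schema corresponds to seriality: \forall x \exists y Rxy.
G1: fails — world w0 has no successor.
G2: ✓.
G3: fails — world 0 has no successor.
Valid on: G2.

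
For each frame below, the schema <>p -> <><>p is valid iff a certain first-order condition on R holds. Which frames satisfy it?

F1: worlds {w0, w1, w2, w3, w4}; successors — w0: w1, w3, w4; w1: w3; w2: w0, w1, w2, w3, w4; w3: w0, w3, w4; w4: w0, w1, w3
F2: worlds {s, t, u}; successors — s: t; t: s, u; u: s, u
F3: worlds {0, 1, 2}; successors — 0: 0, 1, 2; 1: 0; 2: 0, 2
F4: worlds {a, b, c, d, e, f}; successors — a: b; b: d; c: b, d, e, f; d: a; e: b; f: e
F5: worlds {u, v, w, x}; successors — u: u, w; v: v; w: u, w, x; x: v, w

This is the axiom for a generalized confluence (Geach) condition; its first-order frame correspondent is forall x forall y (xRy -> exists w (y = w & x R^2 w)).
F1: condition met.
F2: fails — sRt but no w with t=w and sR²w.
F3: condition met.
F4: fails — aRb but no w with b=w and aR²w.
F5: condition met.

F1, F3, F5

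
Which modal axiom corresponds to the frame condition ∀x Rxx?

The condition is reflexivity. The T schema □q → q defines it.
Suppose □q→q is valid. At any x set V(q)={w : Rxw}. Then □q holds at x, so q holds at x, i.e. Rxx.

□q → q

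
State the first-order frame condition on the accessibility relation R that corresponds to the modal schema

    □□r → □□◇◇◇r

This is a Sahlqvist (Geach-type) schema ◇^0□^2r → □^2◇^3r.
Minimal-valuation argument: fix x; take any y with xR^0y and any z with xR^2z. Set V(r) to the set of worlds R-reachable from y in exactly 2 steps. Then □^2r holds at y, so the antecedent holds at x; validity forces ◇^3r at z, giving a w with zR^3w and yR^2w.
First-order correspondent: ∀x ∀z (xR²z → ∃w (xR²w ∧ zR³w)).

∀x ∀z (xR²z → ∃w (xR²w ∧ zR³w))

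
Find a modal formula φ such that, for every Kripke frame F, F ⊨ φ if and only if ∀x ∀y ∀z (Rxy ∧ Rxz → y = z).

The condition is partial functionality. The CD schema ◇p → □p defines it.
Suppose ◇p→□p is valid. Take Rxy, Rxz and set V(p)={y}. Then ◇p at x, so □p at x, so p at z, i.e. z=y.

◇p → □p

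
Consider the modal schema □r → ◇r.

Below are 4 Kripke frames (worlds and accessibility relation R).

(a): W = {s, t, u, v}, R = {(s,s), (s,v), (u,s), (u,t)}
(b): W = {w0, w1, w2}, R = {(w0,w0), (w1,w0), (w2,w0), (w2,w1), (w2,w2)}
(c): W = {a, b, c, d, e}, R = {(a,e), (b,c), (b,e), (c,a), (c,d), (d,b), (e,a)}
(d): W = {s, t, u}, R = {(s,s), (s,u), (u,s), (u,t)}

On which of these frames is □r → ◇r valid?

(b), (c)

The schema corresponds to seriality: ∀x ∃y Rxy.
(a): fails — world t has no successor.
(b): condition met.
(c): condition met.
(d): fails — world t has no successor.
Valid on: (b), (c).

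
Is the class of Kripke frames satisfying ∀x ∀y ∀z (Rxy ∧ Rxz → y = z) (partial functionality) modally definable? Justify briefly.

The condition is partial functionality. A defining modal formula is ◇r → □r.
Suppose ◇r→□r is valid. Take Rxy, Rxz and set V(r)={y}. Then ◇r at x, so □r at x, so r at z, i.e. z=y.

Yes, by ◇r → □r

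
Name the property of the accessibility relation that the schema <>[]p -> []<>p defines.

Convergence

Suppose ◇□p→□◇p is valid. Take Rxy, Rxz and set V(p)={w : Ryw}. Then □p at y so ◇□p at x, so □◇p at x, so ◇p at z, giving w with Rzw and Ryw.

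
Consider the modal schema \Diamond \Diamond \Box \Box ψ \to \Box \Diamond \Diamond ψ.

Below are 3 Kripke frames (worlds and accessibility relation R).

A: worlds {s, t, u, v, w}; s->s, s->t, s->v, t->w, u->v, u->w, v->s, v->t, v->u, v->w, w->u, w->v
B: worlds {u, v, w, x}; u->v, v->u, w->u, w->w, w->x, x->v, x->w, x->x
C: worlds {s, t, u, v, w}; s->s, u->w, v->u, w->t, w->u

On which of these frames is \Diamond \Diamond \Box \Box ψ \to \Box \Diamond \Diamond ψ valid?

This is the axiom for a generalized confluence (Geach) condition; its first-order frame correspondent is \forall x \forall y \forall z ((x R^2 y \wedge xRz) \to \exists w (y R^2 w \wedge z R^2 w)).
A: holds.
B: fails — uR²u, uRv but no t with uR²t and vR²t.
C: fails — uR²t, uRw but no w* with tR²w* and wR²w*.

A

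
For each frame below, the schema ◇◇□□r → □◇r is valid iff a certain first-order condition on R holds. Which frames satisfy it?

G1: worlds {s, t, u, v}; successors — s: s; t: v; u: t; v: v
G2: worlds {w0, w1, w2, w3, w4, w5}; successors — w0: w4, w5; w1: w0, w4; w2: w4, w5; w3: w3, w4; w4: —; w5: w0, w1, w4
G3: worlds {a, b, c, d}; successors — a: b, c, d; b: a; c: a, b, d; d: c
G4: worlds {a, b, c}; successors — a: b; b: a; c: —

This is the axiom for a generalized confluence (Geach) condition; its first-order frame correspondent is ∀x ∀y ∀z ((xR²y ∧ xRz) → ∃w (yR²w ∧ zRw)).
G1: satisfies the condition.
G2: fails — w0R²w0, w0Rw4 but no w with w0R²w and w4Rw.
G3: fails — aR²b, aRb but no w with bR²w and bRw.
G4: satisfies the condition.
Valid on: G1, G4.

G1, G4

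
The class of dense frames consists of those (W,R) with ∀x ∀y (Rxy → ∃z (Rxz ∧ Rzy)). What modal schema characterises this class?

A defining formula is □□s → □s (the C4 axiom).
Suppose □□s→□s is valid. Take Rxy and set V(s)={w : xR²w}. Then □□s at x, so □s at x, so s at y, i.e. ∃z(Rxz∧Rzy).

□□s → □s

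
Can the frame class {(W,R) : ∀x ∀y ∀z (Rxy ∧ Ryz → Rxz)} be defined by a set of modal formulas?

This is a Sahlqvist condition; the 4 axiom □r → □□r defines it.
Suppose □r→□□r is valid. Take Rxy, Ryz and set V(r)={w : Rxw}. Then □r at x, so □□r at x, so □r at y, so r at z, i.e. Rxz.

Definable; □r → □□r defines it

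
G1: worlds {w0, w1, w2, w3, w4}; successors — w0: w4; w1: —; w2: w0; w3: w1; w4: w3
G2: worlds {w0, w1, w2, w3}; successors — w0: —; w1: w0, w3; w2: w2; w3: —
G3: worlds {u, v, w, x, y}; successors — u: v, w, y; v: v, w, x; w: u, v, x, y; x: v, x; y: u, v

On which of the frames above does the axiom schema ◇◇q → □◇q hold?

G1, G2

The schema corresponds to a generalized confluence (Geach) condition: ∀x ∀y ∀z ((xR²y ∧ xRz) → ∃w (y = w ∧ zRw)).
G1: satisfies the condition.
G2: satisfies the condition.
G3: fails — uR²u, uRv but no t with u=t and vRt.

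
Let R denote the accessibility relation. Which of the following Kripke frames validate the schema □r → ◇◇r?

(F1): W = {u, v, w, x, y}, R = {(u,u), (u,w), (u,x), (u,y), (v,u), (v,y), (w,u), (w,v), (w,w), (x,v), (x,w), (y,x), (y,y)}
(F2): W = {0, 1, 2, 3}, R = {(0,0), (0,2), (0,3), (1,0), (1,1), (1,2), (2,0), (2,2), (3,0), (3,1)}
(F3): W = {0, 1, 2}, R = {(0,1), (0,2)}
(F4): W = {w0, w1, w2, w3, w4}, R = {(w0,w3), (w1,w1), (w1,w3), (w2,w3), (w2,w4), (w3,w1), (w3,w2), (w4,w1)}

This is the axiom for a generalized confluence (Geach) condition; its first-order frame correspondent is ∀x ∃w (xRw ∧ xR²w).
(F1): ✓.
(F2): ✓.
(F3): fails — at 0 but no w with 0Rw and 0R²w.
(F4): fails — at w0 but no w with w0Rw and w0R²w.

(F1), (F2)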